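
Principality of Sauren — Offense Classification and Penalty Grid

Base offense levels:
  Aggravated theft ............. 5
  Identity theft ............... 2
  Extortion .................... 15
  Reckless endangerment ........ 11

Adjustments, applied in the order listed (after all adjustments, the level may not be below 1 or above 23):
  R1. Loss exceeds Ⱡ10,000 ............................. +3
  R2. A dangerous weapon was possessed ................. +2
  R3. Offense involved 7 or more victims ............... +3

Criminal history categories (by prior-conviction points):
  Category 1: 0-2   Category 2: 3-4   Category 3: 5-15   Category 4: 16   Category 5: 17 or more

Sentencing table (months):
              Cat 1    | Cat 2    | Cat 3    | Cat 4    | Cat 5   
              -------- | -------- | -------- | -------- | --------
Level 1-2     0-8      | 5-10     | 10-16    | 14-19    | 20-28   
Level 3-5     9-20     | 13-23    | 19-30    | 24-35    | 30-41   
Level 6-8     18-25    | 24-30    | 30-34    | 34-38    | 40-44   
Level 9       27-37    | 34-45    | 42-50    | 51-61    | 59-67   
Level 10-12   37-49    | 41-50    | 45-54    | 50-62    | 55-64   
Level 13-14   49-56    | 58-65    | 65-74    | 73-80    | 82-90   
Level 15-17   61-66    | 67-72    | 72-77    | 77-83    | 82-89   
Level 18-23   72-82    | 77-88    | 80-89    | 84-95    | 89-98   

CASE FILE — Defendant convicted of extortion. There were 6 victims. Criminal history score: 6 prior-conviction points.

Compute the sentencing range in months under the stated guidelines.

Base offense level for extortion: 15.
Final offense level: 15.
Criminal history: 6 prior points → Category 3 (5-15).
Level 15 falls in the 15-17 band.
Grid: Level 15-17 × Category 3 = 72-77 months.

72-77 months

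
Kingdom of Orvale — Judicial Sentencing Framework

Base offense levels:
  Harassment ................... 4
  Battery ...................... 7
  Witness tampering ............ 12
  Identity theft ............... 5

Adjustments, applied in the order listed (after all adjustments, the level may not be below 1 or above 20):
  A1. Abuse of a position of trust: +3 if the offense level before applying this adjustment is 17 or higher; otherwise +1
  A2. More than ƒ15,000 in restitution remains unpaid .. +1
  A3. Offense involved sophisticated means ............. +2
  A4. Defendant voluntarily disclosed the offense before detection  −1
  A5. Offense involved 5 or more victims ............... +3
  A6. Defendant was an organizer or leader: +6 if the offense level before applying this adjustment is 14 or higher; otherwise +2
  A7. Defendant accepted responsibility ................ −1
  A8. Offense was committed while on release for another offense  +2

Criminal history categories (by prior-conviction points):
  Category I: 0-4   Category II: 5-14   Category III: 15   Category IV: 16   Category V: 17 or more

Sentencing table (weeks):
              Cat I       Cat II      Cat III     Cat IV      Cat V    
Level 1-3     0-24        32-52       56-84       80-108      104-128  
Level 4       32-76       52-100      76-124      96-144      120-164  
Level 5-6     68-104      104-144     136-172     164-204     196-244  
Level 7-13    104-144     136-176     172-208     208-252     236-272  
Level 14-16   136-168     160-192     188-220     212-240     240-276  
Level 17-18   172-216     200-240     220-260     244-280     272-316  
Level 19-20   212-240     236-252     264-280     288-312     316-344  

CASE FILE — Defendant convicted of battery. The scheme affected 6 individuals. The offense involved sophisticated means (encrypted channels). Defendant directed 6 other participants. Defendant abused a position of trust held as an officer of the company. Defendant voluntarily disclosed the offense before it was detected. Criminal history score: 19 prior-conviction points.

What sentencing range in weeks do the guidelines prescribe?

Base offense level for battery: 7.
A1 applies (level before this adjustment is 7 < 17, so +1): 7 + 1 = 8.
A3 applies: 8 + 2 = 10.
A4 applies: 10 − 1 = 9.
A5 applies: 9 + 3 = 12.
A6 applies (level before this adjustment is 12 < 14, so +2): 12 + 2 = 14.
A8 does not apply.
Final offense level: 14.
Criminal history: 19 prior points → Category V (17+).
Level 14 falls in the 14-16 band.
Grid: Level 14-16 × Category V = 240-276 weeks.

240-276 weeks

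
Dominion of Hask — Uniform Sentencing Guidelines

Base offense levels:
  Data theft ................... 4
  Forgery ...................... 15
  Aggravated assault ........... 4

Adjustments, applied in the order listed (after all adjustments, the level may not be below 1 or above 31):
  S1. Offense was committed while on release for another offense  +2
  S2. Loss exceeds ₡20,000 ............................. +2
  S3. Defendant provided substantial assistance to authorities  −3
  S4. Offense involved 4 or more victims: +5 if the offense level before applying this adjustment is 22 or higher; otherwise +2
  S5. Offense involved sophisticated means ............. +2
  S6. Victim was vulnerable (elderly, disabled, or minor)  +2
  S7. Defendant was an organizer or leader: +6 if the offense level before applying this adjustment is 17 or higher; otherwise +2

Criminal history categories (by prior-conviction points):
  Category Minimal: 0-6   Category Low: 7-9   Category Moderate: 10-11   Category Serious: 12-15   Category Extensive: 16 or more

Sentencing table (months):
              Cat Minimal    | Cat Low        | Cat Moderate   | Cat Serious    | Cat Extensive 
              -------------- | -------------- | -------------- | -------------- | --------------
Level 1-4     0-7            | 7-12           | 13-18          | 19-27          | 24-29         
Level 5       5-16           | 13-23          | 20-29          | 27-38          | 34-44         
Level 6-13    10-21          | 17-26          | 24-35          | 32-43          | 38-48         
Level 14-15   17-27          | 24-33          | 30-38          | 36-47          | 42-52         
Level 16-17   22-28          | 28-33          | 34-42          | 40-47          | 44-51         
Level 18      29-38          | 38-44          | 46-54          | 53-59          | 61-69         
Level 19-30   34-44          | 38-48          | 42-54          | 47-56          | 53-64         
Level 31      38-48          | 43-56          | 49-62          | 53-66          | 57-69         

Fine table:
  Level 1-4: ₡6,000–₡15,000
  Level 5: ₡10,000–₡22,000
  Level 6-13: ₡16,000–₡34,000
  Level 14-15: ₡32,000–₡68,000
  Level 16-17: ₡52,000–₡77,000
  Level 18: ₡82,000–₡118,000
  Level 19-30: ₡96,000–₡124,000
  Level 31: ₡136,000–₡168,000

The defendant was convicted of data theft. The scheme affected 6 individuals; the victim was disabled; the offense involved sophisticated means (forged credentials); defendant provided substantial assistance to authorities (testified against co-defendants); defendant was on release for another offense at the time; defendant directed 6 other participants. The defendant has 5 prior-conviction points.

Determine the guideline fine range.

Base offense level for data theft: 4.
S1 applies: 4 + 2 = 6.
S3 applies: 6 − 3 = 3.
S4 applies (level before this adjustment is 3 < 22, so +2): 3 + 2 = 5.
S5 applies: 5 + 2 = 7.
S6 applies: 7 + 2 = 9.
S7 applies (level before this adjustment is 9 < 17, so +2): 9 + 2 = 11.
Final offense level: 11.
Level 11 falls in the 6-13 band.
Fine table: Level 6-13 → ₡16,000–₡34,000.

₡16,000–₡34,000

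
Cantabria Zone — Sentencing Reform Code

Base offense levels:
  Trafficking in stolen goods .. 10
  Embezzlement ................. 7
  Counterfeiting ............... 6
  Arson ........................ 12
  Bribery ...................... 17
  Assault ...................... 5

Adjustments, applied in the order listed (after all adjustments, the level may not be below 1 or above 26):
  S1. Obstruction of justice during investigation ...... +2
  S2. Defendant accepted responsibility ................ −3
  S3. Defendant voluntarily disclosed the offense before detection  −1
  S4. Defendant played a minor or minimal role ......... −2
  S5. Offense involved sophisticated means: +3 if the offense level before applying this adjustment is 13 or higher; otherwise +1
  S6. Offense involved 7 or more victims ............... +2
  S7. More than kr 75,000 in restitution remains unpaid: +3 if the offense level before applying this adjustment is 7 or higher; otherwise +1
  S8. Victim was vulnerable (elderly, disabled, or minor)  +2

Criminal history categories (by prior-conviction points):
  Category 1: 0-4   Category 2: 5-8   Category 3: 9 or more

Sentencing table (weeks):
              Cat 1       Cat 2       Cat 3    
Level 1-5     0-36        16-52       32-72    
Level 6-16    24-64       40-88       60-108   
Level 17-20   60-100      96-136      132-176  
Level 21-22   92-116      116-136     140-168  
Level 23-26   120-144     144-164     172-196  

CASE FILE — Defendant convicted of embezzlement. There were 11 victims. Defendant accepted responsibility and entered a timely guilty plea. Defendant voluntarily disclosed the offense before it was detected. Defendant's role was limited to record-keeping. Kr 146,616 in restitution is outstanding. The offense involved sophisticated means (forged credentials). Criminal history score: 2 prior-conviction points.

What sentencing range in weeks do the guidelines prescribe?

0-36 weeks

Base offense level for embezzlement: 7.
S2 applies: 7 − 3 = 4.
S3 applies: 4 − 1 = 3.
S4 applies: 3 − 2 = 1.
S5 applies (level before this adjustment is 1 < 13, so +1): 1 + 1 = 2.
S6 applies: 2 + 2 = 4.
S7 applies (level before this adjustment is 4 < 7, so +1): 4 + 1 = 5.
Final offense level: 5.
Criminal history: 2 prior points → Category 1 (0-4).
Level 5 falls in the 1-5 band.
Grid: Level 1-5 × Category 1 = 0-36 weeks.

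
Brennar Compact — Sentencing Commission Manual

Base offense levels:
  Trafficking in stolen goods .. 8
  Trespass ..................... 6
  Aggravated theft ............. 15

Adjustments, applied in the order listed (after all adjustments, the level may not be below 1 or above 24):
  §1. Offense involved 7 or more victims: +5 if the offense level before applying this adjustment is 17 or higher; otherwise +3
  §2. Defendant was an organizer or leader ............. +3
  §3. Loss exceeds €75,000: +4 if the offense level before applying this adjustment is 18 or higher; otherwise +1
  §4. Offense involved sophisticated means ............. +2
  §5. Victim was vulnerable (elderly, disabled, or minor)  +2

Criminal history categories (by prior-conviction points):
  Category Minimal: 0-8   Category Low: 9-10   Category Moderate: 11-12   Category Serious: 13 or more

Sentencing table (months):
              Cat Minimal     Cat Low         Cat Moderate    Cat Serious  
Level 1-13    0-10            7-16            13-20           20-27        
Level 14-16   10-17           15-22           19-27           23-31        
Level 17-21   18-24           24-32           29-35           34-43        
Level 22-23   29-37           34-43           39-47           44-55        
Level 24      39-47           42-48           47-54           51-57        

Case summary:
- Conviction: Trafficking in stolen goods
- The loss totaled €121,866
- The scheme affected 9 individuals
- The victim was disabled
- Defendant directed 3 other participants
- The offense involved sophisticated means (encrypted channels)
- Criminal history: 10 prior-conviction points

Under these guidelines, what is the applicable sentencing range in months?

24-32 months

Base offense level for trafficking in stolen goods: 8.
§1 applies (level before this adjustment is 8 < 17, so +3): 8 + 3 = 11.
§2 applies: 11 + 3 = 14.
§3 applies (level before this adjustment is 14 < 18, so +1): 14 + 1 = 15.
§4 applies: 15 + 2 = 17.
§5 applies: 17 + 2 = 19.
Final offense level: 19.
Criminal history: 10 prior points → Category Low (9-10).
Level 19 falls in the 17-21 band.
Grid: Level 17-21 × Category Low = 24-32 months.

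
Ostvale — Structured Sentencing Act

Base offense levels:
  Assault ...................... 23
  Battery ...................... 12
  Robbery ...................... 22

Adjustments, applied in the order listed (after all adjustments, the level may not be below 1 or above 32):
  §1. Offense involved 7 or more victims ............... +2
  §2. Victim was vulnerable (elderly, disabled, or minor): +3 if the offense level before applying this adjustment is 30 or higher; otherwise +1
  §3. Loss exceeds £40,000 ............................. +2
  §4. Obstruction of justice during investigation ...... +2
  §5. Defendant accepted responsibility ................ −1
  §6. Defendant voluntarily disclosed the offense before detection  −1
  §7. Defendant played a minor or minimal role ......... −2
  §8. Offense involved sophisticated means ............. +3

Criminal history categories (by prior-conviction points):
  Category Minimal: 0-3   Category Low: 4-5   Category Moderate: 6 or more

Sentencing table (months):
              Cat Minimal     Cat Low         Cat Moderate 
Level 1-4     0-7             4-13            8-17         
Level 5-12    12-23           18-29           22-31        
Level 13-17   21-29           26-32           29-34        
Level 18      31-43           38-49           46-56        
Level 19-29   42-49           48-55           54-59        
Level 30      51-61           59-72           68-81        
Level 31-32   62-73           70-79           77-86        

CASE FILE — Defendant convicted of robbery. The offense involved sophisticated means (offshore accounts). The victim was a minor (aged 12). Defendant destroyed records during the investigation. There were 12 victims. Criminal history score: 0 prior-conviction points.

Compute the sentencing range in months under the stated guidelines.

Base offense level for robbery: 22.
§1 applies: 22 + 2 = 24.
§2 applies (level before this adjustment is 24 < 30, so +1): 24 + 1 = 25.
§3 does not apply.
§4 applies: 25 + 2 = 27.
§5 does not apply.
§6 does not apply.
§8 applies: 27 + 3 = 30.
Final offense level: 30.
Criminal history: 0 prior points → Category Minimal (0-3).
Level 30 falls in the 30 band.
Grid: Level 30 × Category Minimal = 51-61 months.

51-61 months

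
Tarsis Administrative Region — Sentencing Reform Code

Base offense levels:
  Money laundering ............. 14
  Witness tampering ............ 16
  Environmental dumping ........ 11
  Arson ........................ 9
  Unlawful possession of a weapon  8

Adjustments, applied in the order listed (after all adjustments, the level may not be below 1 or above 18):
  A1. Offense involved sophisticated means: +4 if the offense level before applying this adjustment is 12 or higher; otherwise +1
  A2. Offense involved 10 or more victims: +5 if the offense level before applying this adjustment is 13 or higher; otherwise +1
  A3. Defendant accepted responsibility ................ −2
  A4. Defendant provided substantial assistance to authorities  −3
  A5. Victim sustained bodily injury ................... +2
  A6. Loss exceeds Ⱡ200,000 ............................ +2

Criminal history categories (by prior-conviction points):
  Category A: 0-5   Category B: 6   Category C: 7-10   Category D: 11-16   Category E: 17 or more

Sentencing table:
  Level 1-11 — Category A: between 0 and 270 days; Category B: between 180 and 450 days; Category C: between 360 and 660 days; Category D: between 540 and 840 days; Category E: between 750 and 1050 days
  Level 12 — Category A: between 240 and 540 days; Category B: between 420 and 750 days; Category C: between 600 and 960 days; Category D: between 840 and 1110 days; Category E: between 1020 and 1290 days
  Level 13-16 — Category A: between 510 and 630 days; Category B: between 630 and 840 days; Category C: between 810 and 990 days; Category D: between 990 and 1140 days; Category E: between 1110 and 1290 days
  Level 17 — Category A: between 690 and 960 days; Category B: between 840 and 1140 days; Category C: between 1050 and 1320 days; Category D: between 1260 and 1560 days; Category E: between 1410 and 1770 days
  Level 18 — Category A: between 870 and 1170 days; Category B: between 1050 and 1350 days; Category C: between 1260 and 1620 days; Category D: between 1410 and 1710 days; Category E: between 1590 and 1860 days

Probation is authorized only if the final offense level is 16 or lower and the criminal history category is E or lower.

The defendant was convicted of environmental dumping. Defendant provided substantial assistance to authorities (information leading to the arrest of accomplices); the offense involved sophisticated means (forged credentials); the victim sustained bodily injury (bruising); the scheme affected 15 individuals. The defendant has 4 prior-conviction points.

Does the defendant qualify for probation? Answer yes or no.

Base offense level for environmental dumping: 11.
A1 applies (level before this adjustment is 11 < 12, so +1): 11 + 1 = 12.
A2 applies (level before this adjustment is 12 < 13, so +1): 12 + 1 = 13.
A3 does not apply.
A4 applies: 13 − 3 = 10.
A5 applies: 10 + 2 = 12.
A6 does not apply.
Final offense level: 12.
Criminal history: 4 prior points → Category A (0-5).
Level 12 falls in the 12 band.
Grid: Level 12 × Category A = 240-540 days.
Probation check: level 12 ≤ 16 and category A ≤ E → eligible.

Yes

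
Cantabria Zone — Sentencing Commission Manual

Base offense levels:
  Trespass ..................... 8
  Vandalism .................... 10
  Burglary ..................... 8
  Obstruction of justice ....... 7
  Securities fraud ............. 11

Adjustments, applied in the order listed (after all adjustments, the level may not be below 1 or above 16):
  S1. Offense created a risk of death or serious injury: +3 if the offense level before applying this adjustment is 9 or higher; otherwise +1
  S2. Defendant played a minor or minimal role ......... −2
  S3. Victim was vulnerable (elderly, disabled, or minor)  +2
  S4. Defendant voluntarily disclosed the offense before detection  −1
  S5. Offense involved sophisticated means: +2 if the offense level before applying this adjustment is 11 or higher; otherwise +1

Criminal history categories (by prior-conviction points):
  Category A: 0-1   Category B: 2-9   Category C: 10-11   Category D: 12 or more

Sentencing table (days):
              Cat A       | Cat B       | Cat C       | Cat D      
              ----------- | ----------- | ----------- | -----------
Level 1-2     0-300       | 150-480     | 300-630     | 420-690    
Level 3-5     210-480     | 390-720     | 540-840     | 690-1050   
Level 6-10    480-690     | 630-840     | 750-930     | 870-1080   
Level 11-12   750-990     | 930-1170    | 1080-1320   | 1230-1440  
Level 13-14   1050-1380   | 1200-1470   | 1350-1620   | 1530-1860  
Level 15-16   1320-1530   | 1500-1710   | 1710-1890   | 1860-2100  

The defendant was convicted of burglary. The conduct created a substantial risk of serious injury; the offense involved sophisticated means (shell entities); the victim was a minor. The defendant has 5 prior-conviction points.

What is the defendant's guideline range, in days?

Base offense level for burglary: 8.
S1 applies (level before this adjustment is 8 < 9, so +1): 8 + 1 = 9.
S2 does not apply.
S3 applies: 9 + 2 = 11.
S5 applies (level before this adjustment is 11 ≥ 11, so +2): 11 + 2 = 13.
Final offense level: 13.
Criminal history: 5 prior points → Category B (2-9).
Level 13 falls in the 13-14 band.
Grid: Level 13-14 × Category B = 1200-1470 days.

1200-1470 days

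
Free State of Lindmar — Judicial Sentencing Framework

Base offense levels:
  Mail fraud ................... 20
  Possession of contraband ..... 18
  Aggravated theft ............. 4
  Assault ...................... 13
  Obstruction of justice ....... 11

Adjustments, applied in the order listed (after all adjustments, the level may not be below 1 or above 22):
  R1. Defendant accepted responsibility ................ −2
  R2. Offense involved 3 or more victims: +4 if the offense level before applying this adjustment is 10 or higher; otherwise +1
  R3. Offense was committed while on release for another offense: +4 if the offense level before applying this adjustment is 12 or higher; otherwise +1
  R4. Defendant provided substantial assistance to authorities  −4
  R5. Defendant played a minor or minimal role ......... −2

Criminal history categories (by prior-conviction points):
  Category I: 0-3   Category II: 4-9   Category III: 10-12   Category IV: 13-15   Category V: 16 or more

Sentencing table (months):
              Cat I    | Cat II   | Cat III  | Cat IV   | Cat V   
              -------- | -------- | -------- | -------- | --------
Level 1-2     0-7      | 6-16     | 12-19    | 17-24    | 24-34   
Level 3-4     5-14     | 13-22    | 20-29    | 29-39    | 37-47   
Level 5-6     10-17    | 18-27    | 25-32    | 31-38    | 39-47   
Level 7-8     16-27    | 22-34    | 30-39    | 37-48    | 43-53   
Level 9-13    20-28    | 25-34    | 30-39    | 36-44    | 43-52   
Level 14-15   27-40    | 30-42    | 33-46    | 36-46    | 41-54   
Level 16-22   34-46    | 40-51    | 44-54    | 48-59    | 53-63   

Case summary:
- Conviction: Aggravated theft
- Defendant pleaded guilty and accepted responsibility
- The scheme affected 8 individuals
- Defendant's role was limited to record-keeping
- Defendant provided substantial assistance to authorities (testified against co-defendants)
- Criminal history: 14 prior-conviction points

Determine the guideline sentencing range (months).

Base offense level for aggravated theft: 4.
R1 applies: 4 − 2 = 2.
R2 applies (level before this adjustment is 2 < 10, so +1): 2 + 1 = 3.
R3 does not apply.
R4 applies: 3 − 4 = -1.
R5 applies: -1 − 2 = -3.
Level -3 is below the minimum of 1; floored at 1.
Final offense level: 1.
Criminal history: 14 prior points → Category IV (13-15).
Level 1 falls in the 1-2 band.
Grid: Level 1-2 × Category IV = 17-24 months.

17-24 months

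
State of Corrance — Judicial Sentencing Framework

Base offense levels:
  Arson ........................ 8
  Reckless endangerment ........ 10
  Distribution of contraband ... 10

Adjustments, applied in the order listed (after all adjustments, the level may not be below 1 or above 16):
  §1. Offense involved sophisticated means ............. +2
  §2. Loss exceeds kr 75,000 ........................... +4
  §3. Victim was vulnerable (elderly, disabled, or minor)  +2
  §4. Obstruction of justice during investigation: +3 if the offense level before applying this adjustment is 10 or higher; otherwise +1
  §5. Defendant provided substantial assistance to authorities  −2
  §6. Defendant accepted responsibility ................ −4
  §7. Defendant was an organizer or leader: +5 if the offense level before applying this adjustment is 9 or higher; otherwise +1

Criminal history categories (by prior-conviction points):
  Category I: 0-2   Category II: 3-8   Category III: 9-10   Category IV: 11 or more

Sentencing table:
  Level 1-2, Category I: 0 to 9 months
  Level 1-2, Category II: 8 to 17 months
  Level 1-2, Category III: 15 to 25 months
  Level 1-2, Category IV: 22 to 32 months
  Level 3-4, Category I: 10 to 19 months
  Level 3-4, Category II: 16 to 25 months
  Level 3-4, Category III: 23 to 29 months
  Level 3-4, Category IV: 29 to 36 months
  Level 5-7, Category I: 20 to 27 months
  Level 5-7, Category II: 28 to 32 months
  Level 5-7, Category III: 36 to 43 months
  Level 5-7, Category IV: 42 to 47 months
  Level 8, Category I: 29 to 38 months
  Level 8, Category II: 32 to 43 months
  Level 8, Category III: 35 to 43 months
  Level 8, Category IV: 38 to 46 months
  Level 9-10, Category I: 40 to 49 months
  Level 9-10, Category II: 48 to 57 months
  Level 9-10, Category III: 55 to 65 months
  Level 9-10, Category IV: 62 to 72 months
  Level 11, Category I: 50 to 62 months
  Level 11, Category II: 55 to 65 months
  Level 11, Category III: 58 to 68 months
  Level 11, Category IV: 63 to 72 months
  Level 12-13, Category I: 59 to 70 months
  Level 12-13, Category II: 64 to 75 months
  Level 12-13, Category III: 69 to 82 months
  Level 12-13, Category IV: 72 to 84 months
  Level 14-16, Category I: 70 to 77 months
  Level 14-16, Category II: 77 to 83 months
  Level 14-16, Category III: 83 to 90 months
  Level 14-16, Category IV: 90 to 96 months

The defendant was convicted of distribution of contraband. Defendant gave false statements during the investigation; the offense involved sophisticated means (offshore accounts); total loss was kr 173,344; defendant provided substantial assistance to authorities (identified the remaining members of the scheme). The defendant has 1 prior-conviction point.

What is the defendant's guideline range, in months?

Base offense level for distribution of contraband: 10.
§1 applies: 10 + 2 = 12.
§2 applies: 12 + 4 = 16.
§3 does not apply.
§4 applies (level before this adjustment is 16 ≥ 10, so +3): 16 + 3 = 19.
§5 applies: 19 − 2 = 17.
Level 17 exceeds the maximum of 16; capped at 16.
Final offense level: 16.
Criminal history: 1 prior point → Category I (0-2).
Level 16 falls in the 14-16 band.
Grid: Level 14-16 × Category I = 70-77 months.

70-77 months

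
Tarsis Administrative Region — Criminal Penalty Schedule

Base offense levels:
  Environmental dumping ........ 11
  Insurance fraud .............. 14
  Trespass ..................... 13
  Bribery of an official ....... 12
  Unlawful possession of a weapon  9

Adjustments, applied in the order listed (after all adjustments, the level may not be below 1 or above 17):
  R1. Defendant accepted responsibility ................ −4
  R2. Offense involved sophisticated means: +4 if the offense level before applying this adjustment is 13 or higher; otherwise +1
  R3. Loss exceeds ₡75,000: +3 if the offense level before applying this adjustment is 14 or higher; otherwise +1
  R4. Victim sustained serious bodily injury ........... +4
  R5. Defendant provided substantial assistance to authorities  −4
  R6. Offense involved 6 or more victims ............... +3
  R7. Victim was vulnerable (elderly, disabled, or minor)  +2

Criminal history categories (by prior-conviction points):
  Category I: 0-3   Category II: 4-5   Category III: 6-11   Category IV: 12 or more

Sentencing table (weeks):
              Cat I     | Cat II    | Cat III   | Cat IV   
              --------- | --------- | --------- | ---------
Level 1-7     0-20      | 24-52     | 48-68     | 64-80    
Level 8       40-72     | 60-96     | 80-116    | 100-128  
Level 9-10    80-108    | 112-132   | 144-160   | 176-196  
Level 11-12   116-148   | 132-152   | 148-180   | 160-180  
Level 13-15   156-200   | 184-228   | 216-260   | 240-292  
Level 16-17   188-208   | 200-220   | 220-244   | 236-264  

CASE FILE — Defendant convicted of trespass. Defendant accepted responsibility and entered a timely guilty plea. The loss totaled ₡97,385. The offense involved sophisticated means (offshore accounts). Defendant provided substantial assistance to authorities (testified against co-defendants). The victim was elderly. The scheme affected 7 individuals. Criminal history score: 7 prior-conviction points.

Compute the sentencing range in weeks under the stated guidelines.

148-180 weeks

Base offense level for trespass: 13.
R1 applies: 13 − 4 = 9.
R2 applies (level before this adjustment is 9 < 13, so +1): 9 + 1 = 10.
R3 applies (level before this adjustment is 10 < 14, so +1): 10 + 1 = 11.
R5 applies: 11 − 4 = 7.
R6 applies: 7 + 3 = 10.
R7 applies: 10 + 2 = 12.
Final offense level: 12.
Criminal history: 7 prior points → Category III (6-11).
Level 12 falls in the 11-12 band.
Grid: Level 11-12 × Category III = 148-180 weeks.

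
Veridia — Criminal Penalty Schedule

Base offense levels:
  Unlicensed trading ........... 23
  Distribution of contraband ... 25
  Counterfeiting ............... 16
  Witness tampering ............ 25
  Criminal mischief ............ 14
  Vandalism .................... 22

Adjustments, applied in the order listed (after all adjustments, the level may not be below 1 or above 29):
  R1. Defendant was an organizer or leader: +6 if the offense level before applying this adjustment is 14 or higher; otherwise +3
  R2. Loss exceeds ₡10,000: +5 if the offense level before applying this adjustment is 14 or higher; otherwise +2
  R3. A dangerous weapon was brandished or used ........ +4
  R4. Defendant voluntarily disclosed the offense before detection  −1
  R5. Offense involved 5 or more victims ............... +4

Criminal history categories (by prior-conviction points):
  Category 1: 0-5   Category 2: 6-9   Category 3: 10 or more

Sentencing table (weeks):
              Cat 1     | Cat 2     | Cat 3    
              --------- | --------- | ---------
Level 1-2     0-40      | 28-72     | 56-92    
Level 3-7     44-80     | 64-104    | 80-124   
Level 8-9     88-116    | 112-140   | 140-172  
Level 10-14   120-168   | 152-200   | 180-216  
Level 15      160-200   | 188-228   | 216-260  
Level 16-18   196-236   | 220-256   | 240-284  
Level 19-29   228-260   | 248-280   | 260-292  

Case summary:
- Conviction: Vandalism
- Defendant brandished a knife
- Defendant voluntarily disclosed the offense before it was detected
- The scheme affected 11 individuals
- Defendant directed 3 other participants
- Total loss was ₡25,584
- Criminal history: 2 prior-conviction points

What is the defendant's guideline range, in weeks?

228-260 weeks

Base offense level for vandalism: 22.
R1 applies (level before this adjustment is 22 ≥ 14, so +6): 22 + 6 = 28.
R2 applies (level before this adjustment is 28 ≥ 14, so +5): 28 + 5 = 33.
R3 applies: 33 + 4 = 37.
R4 applies: 37 − 1 = 36.
R5 applies: 36 + 4 = 40.
Level 40 exceeds the maximum of 29; capped at 29.
Final offense level: 29.
Criminal history: 2 prior points → Category 1 (0-5).
Level 29 falls in the 19-29 band.
Grid: Level 19-29 × Category 1 = 228-260 weeks.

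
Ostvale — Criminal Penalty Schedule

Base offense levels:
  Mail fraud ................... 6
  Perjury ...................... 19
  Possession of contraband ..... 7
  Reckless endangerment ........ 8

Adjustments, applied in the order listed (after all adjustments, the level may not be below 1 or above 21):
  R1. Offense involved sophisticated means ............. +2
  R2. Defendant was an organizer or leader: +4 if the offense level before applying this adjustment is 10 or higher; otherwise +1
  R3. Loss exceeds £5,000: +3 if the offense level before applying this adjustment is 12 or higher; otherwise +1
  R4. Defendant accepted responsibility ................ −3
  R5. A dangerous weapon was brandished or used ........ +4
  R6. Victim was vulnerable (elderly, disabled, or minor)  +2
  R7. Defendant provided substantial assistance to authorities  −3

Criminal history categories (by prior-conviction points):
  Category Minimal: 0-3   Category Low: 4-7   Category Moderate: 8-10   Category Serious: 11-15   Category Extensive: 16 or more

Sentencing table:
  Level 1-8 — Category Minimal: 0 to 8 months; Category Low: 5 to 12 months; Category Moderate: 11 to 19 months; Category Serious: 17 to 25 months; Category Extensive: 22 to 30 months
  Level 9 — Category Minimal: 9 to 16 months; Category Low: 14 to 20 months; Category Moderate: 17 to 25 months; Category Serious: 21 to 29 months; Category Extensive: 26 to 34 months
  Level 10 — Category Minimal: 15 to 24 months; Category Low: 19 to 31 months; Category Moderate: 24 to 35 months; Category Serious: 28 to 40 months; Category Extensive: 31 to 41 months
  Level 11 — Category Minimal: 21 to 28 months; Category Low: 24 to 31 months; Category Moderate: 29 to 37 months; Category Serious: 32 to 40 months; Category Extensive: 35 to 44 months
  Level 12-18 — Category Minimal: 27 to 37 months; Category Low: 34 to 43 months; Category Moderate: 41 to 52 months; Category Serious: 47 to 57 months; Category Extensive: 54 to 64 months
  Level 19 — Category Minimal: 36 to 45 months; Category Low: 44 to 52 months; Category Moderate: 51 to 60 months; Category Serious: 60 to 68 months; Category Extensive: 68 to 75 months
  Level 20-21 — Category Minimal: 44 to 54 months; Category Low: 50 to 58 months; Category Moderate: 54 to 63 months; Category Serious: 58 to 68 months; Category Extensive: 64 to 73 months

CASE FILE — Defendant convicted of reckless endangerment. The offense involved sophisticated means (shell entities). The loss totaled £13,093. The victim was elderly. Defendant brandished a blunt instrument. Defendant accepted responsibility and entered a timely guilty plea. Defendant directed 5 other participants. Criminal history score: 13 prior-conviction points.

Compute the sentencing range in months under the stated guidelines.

58-68 months

Base offense level for reckless endangerment: 8.
R1 applies: 8 + 2 = 10.
R2 applies (level before this adjustment is 10 ≥ 10, so +4): 10 + 4 = 14.
R3 applies (level before this adjustment is 14 ≥ 12, so +3): 14 + 3 = 17.
R4 applies: 17 − 3 = 14.
R5 applies: 14 + 4 = 18.
R6 applies: 18 + 2 = 20.
R7 does not apply.
Final offense level: 20.
Criminal history: 13 prior points → Category Serious (11-15).
Level 20 falls in the 20-21 band.
Grid: Level 20-21 × Category Serious = 58-68 months.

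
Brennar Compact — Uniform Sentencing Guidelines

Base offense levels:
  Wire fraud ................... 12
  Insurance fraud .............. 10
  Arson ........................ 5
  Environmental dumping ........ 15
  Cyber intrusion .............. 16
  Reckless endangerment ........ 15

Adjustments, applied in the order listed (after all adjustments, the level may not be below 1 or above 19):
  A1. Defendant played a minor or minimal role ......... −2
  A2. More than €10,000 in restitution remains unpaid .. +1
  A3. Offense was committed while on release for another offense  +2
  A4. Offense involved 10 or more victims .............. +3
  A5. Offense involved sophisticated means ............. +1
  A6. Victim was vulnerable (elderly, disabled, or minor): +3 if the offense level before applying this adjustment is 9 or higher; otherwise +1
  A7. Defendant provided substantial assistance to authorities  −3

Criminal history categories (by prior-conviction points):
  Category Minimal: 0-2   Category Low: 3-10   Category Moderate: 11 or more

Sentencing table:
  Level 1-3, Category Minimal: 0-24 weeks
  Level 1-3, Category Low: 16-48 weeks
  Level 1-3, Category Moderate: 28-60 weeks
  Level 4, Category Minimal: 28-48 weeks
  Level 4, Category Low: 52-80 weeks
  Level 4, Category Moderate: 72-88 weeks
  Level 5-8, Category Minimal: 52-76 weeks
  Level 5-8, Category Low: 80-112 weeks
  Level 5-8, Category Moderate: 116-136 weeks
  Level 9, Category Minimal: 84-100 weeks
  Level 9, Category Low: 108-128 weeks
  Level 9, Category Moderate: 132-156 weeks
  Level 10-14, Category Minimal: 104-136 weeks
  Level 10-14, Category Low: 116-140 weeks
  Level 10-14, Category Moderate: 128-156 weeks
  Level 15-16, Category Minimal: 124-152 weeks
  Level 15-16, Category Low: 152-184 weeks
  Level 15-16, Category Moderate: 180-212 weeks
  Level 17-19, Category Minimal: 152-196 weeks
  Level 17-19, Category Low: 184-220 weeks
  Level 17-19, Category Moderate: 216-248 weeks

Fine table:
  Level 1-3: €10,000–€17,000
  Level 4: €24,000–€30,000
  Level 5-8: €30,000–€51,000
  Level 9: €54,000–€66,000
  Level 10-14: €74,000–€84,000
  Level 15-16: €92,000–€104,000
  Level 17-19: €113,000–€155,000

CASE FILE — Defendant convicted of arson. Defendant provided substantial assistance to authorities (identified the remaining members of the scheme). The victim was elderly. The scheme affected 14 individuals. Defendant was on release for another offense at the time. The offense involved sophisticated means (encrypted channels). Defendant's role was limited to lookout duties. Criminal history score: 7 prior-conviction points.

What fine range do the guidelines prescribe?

€54,000–€66,000

Base offense level for arson: 5.
A1 applies: 5 − 2 = 3.
A2 does not apply.
A3 applies: 3 + 2 = 5.
A4 applies: 5 + 3 = 8.
A5 applies: 8 + 1 = 9.
A6 applies (level before this adjustment is 9 ≥ 9, so +3): 9 + 3 = 12.
A7 applies: 12 − 3 = 9.
Final offense level: 9.
Level 9 falls in the 9 band.
Fine table: Level 9 → €54,000–€66,000.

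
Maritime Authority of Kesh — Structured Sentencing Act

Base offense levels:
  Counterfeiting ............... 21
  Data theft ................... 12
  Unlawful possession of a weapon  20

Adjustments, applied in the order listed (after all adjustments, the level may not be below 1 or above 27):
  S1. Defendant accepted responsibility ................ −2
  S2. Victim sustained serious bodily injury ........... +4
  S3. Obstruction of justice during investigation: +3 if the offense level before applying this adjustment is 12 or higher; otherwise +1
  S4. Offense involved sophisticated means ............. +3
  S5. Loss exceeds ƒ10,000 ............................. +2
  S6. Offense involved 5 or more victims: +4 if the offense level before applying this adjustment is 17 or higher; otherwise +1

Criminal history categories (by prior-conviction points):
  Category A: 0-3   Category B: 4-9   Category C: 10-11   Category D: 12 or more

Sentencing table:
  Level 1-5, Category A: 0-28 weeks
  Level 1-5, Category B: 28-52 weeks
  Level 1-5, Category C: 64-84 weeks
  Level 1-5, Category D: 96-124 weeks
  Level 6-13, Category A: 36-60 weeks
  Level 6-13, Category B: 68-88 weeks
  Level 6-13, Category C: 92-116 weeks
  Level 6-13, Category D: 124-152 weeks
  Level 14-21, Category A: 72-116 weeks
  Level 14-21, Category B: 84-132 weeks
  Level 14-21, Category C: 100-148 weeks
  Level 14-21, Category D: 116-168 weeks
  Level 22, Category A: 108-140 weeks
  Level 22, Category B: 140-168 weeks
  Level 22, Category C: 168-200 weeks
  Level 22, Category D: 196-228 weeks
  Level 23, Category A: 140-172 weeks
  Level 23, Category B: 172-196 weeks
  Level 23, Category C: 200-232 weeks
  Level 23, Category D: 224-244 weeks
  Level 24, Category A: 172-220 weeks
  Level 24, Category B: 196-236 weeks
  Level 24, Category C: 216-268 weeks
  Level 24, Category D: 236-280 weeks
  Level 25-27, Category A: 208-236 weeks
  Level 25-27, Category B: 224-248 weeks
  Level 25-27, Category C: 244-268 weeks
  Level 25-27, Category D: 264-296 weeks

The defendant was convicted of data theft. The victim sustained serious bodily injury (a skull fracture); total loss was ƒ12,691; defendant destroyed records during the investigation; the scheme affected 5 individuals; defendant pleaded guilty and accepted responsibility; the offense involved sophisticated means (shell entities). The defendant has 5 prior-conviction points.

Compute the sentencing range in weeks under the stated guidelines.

Base offense level for data theft: 12.
S1 applies: 12 − 2 = 10.
S2 applies: 10 + 4 = 14.
S3 applies (level before this adjustment is 14 ≥ 12, so +3): 14 + 3 = 17.
S4 applies: 17 + 3 = 20.
S5 applies: 20 + 2 = 22.
S6 applies (level before this adjustment is 22 ≥ 17, so +4): 22 + 4 = 26.
Final offense level: 26.
Criminal history: 5 prior points → Category B (4-9).
Level 26 falls in the 25-27 band.
Grid: Level 25-27 × Category B = 224-248 weeks.

224-248 weeks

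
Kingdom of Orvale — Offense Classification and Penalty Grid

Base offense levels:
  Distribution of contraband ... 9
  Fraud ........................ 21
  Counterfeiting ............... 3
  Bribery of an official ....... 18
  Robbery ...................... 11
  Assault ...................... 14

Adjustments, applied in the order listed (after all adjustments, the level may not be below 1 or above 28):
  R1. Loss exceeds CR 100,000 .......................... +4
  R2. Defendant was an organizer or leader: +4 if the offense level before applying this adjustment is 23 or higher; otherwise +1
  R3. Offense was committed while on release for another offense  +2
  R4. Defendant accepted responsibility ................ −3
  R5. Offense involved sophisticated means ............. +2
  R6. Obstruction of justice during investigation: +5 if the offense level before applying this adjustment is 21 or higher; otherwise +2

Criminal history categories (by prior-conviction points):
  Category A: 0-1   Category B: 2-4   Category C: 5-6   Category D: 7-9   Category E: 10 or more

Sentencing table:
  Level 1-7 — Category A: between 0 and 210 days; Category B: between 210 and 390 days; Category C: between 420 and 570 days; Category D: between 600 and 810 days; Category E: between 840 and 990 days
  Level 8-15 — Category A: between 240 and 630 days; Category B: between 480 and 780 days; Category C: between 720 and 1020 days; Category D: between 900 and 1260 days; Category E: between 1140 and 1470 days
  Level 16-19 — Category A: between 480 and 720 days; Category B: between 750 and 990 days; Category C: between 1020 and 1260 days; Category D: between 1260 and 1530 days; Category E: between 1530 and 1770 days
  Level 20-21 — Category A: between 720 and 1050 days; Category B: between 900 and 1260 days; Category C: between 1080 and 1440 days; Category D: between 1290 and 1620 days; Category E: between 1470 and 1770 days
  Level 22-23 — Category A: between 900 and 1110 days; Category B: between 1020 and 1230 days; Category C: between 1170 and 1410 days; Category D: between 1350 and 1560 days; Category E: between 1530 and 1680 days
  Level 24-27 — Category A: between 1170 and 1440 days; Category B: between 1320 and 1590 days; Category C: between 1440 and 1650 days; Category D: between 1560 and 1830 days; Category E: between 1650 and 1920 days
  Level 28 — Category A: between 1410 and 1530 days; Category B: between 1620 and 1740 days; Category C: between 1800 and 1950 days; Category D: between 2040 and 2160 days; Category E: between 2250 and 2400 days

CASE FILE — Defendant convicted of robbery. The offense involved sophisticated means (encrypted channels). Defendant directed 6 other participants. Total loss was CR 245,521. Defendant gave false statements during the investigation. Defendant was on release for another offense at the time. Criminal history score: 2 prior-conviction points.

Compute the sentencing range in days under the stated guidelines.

1020-1230 days

Base offense level for robbery: 11.
R1 applies: 11 + 4 = 15.
R2 applies (level before this adjustment is 15 < 23, so +1): 15 + 1 = 16.
R3 applies: 16 + 2 = 18.
R4 does not apply.
R5 applies: 18 + 2 = 20.
R6 applies (level before this adjustment is 20 < 21, so +2): 20 + 2 = 22.
Final offense level: 22.
Criminal history: 2 prior points → Category B (2-4).
Level 22 falls in the 22-23 band.
Grid: Level 22-23 × Category B = 1020-1230 days.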